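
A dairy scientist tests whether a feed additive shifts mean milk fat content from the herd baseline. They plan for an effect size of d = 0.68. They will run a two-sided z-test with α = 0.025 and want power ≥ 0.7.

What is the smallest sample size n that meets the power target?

For power 0.7 need Φ(δ − z_{0.0125}) = 0.7, so δ = z_{0.0125} + z_{0.30} = 2.241 + 0.524 = 2.766.
(Ignoring the negligible lower-tail rejection probability gives the usual closed-form inversion.)
δ = d·√n ⇒ n = (δ/d)² = (2.766 / 0.68)² = 16.54.
Round up to the next whole unit.

n = 17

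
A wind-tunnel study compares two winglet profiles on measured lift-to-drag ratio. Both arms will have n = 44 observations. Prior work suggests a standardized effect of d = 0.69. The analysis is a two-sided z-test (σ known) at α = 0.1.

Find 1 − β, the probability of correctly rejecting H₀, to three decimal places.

Noncentrality parameter: δ = d·√(n/2) = 0.69 × √(44/2) = 3.2364
Critical value for a two-sided test at α = 0.1: z_{α/2} = 1.645.
Power = Φ(δ − 1.645) + Φ(−δ − 1.645) = Φ(1.592) + Φ(-4.881) = 0.9443 + 0.0000 = 0.9443.

Power ≈ 0.944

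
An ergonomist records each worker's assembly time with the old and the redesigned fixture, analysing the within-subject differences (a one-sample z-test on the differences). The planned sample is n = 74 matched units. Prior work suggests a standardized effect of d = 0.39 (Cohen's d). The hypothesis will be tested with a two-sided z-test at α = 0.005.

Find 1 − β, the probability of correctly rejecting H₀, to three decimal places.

Power ≈ 0.708

Noncentrality parameter: δ = d·√n = 0.39 × √74 = 3.3549
Critical value for a two-sided test at α = 0.005: z_{α/2} = 2.807.
Power = Φ(δ − 2.807) + Φ(−δ − 2.807) = Φ(0.548) + Φ(-6.162) = 0.7081 + 0.0000 = 0.7081.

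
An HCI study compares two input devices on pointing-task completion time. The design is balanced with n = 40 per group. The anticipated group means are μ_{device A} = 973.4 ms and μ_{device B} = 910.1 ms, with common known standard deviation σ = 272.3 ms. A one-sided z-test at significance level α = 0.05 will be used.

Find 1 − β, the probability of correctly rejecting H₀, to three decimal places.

Standardized effect: d = |μ_{device A} − μ_{device B}| / σ = |973.4 − 910.1| / 272.3 = 0.2325
Noncentrality parameter: λ = d·√(n/2) = 0.2325 × √(40/2) = 1.0396
Critical value for a one-sided test at α = 0.05: z_α = 1.645.
Power = Φ(λ − 1.645) = Φ(-0.605) = 0.2725.

Power ≈ 0.273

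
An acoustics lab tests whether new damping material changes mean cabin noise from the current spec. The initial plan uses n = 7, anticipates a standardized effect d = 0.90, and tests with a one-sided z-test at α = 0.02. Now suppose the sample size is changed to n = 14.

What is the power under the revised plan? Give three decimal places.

Power ≈ 0.906

With n = 14: δ = d·√n = 0.90 × √14 = 3.3675. Critical value z_{0.02} = 2.054.
Revised power = P(Z > 2.054 − δ) = Φ(1.314) = 0.9055.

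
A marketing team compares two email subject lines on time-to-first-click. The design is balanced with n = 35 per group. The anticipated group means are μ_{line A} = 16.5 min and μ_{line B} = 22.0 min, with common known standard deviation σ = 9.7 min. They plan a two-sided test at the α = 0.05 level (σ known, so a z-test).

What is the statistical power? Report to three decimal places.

Power ≈ 0.660

Standardized effect: d = |μ_{line A} − μ_{line B}| / σ = |16.5 − 22.0| / 9.7 = 0.5670
Noncentrality parameter: δ = d·√(n/2) = 0.5670 × √(35/2) = 2.3720
Two-sided α = 0.05 → critical value z_{0.025} = 1.960.
Power = Φ(δ − 1.960) + Φ(−δ − 1.960) = Φ(0.412) + Φ(-4.332) = 0.6598 + 0.0000 = 0.6598.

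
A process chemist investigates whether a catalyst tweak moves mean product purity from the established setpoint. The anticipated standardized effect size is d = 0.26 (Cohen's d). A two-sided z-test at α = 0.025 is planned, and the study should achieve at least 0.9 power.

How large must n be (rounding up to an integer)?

n = 184

For power 0.9 need Φ(δ − z_{0.0125}) = 0.9, so δ = z_{0.0125} + z_{0.10} = 2.241 + 1.282 = 3.523.
(The Φ(−δ − z_{α/2}) term is vanishingly small for δ > 0 and is dropped in the standard sample-size formula.)
δ = d·√n ⇒ n = (δ/d)² = (3.523 / 0.26)² = 183.60.
Rounding up, n = 184.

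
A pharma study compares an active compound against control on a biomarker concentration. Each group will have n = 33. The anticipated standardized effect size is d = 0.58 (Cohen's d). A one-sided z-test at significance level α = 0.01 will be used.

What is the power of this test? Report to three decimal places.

Power ≈ 0.512

Noncentrality parameter: λ = d·√(n/2) = 0.58 × √(33/2) = 2.3560
One-sided α = 0.01 → critical value z_{0.01} = 2.326.
Power = P(Z > 2.326 − λ) = Φ(0.030) = 0.5118.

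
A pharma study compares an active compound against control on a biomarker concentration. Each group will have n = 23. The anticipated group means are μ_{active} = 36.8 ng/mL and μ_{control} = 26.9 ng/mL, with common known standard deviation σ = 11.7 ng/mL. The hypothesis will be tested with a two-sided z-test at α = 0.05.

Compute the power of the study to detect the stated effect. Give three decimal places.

Power ≈ 0.818

Standardized effect: d = |μ_{active} − μ_{control}| / σ = |36.8 − 26.9| / 11.7 = 0.8462
Noncentrality parameter: δ = d·√(n/2) = 0.8462 × √(23/2) = 2.8694
Critical value for a two-sided test at α = 0.05: z_{α/2} = 1.960.
Power = Φ(δ − 1.960) + Φ(−δ − 1.960) = Φ(0.909) + Φ(-4.829) = 0.8185 + 0.0000 = 0.8185.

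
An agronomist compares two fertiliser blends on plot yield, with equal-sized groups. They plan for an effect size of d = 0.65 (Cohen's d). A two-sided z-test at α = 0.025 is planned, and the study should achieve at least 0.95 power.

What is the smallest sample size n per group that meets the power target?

n = 72 per group

Set Φ(δ − 2.241) = 0.95; then δ − 2.241 = Φ⁻¹(0.95) = 1.645, giving δ = 3.886.
(Ignoring the negligible lower-tail rejection probability gives the usual closed-form inversion.)
δ = d·√(n/2) ⇒ n = 2(δ/d)² = 2 × (3.886 / 0.65)² = 71.49.
Round up to the next whole unit.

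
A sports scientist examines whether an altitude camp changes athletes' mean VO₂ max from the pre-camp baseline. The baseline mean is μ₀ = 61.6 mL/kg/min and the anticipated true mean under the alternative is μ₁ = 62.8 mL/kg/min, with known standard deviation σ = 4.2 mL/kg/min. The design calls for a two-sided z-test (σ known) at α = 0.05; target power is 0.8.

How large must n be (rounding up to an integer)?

Standardized effect: d = |μ₁ − μ₀| / σ = |62.8 − 61.6| / 4.2 = 0.2857
Set Φ(δ − 1.960) = 0.8; then δ − 1.960 = Φ⁻¹(0.8) = 0.842, giving δ = 2.802.
(The Φ(−δ − z_{α/2}) term is vanishingly small for δ > 0 and is dropped in the standard sample-size formula.)
δ = d·√n ⇒ n = (δ/d)² = (2.802 / 0.2857)² = 96.15.
Round up to the next whole unit.

n = 97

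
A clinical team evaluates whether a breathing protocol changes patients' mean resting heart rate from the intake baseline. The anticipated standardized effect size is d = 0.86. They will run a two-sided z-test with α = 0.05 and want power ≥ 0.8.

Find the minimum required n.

n = 11

For power 0.8 need Φ(δ − z_{0.025}) = 0.8, so δ = z_{0.025} + z_{0.20} = 1.960 + 0.842 = 2.802.
(For δ > 0 the lower-tail rejection region contributes negligibly to power, so the one-term inversion is standard.)
δ = d·√n ⇒ n = (δ/d)² = (2.802 / 0.86)² = 10.61.
Rounding up, n = 11.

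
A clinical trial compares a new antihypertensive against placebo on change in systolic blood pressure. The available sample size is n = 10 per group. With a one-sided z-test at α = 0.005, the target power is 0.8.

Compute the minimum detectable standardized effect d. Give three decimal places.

d ≈ 1.528

Need Φ(δ − 2.576) = 0.8, so δ = 2.576 + 0.842 = 3.417.
δ = d·√(n/2) ⇒ d = δ/√(n/2) = 3.417/√(10/2) = 1.5283.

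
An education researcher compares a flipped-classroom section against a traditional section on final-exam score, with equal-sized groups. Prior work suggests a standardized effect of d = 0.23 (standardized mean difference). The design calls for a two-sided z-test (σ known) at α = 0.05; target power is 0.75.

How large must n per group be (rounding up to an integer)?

n = 263 per group

Set Φ(δ − 1.960) = 0.75; then δ − 1.960 = Φ⁻¹(0.75) = 0.674, giving δ = 2.634.
(The Φ(−δ − z_{α/2}) term is vanishingly small for δ > 0 and is dropped in the standard sample-size formula.)
δ = d·√(n/2) ⇒ n = 2(δ/d)² = 2 × (2.634 / 0.23)² = 262.39.
Rounding up, n = 263 per group.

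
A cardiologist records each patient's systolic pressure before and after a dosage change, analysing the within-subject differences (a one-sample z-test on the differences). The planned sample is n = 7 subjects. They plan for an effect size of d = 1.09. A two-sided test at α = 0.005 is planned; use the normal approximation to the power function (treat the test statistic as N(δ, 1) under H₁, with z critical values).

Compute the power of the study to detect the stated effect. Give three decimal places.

Power ≈ 0.531

Noncentrality parameter: δ = d·√n = 1.09 × √7 = 2.8839
Two-sided α = 0.005 → critical value z_{0.0025} = 2.807.
Power = Φ(δ − 2.807) + Φ(−δ − 2.807) = Φ(0.077) + Φ(-5.691) = 0.5306 + 0.0000 = 0.5306.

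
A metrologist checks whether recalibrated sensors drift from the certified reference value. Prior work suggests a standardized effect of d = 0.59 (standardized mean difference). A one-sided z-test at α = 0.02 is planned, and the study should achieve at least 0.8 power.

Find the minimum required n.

For power 0.8 need Φ(δ − z_{0.02}) = 0.8, so δ = z_{0.02} + z_{0.20} = 2.054 + 0.842 = 2.895.
δ = d·√n ⇒ n = (δ/d)² = (2.895 / 0.59)² = 24.08.
Rounding up, n = 25.

n = 25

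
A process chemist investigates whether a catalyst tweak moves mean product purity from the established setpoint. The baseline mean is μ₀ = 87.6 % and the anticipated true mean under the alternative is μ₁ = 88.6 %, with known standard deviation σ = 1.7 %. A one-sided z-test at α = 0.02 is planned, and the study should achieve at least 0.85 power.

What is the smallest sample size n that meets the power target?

n = 28

Standardized effect: d = |μ₁ − μ₀| / σ = |88.6 − 87.6| / 1.7 = 0.5882
Set Φ(δ − 2.054) = 0.85; then δ − 2.054 = Φ⁻¹(0.85) = 1.036, giving δ = 3.090.
δ = d·√n ⇒ n = (δ/d)² = (3.090 / 0.5882)² = 27.60.
Round up to the next whole unit.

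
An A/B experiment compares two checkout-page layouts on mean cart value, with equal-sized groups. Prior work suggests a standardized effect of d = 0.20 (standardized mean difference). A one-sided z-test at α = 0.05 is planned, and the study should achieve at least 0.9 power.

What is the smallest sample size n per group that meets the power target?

Set Φ(δ − 1.645) = 0.9; then δ − 1.645 = Φ⁻¹(0.9) = 1.282, giving δ = 2.926.
δ = d·√(n/2) ⇒ n = 2(δ/d)² = 2 × (2.926 / 0.20)² = 428.19.
Round up to the next whole unit.

n = 429 per group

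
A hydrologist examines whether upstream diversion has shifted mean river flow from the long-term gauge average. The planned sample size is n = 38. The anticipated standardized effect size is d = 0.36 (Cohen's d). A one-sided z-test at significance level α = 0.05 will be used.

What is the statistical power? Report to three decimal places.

Power ≈ 0.717

Noncentrality parameter: δ = d·√n = 0.36 × √38 = 2.2192
Critical value for a one-sided test at α = 0.05: z_α = 1.645.
Power = Φ(δ − 1.645) = Φ(0.574) = 0.7171.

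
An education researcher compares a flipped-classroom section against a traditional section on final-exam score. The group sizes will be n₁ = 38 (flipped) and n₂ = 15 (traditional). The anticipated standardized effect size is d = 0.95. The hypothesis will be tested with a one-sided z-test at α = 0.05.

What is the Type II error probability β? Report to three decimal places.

Noncentrality parameter: δ = d / √(1/n₁ + 1/n₂) = 0.95 / √(1/38 + 1/15) = 3.1155
One-sided α = 0.05 → critical value z_{0.05} = 1.645.
Power = P(Z > 1.645 − δ) = Φ(1.471) = 0.9293.
Type II error: β = 1 − power = 1 − 0.9293 = 0.0707.

β ≈ 0.071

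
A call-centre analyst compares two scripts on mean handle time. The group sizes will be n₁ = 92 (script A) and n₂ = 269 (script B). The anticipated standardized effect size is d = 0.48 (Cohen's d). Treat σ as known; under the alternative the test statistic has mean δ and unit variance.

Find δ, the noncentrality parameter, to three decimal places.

δ = d / √(1/n₁ + 1/n₂) = 0.48 / √(1/92 + 1/269) = 3.9743

δ ≈ 3.974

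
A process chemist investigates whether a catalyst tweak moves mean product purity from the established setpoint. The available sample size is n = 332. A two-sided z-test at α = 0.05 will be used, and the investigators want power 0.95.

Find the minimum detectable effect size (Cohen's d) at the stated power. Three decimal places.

d ≈ 0.198

Need Φ(δ − 1.960) = 0.95, so δ = 1.960 + 1.645 = 3.605.
(The second rejection-region term Φ(−δ − z_{α/2}) is negligible and dropped.)
δ = d·√n ⇒ d = δ/√n = 3.605/√332 = 0.1978.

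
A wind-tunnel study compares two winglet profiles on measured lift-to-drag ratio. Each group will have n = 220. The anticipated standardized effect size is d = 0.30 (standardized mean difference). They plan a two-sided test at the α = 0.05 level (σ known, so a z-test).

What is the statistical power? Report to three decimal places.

Noncentrality parameter: δ = d·√(n/2) = 0.30 × √(220/2) = 3.1464
Two-sided α = 0.05 → critical value z_{0.025} = 1.960.
Power = Φ(δ − 1.960) + Φ(−δ − 1.960) = Φ(1.186) + Φ(-5.106) = 0.8823 + 0.0000 = 0.8823.

Power ≈ 0.882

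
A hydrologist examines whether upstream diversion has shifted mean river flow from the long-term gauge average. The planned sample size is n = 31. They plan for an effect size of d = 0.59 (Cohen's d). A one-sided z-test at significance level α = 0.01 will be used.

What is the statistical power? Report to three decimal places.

Power ≈ 0.831

Noncentrality parameter: δ = d·√n = 0.59 × √31 = 3.2850
Critical value for a one-sided test at α = 0.01: z_α = 2.326.
Power = Φ(δ − 2.326) = Φ(0.959) = 0.8311.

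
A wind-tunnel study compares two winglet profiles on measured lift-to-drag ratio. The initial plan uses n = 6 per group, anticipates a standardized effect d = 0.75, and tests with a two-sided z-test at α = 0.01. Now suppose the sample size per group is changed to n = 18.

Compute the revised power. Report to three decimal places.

Power ≈ 0.372

With n = 18 per group: δ = d·√(n/2) = 0.75 × √(18/2) = 2.2500. Critical value z_{0.005} = 2.576.
Revised power = Φ(δ − 2.576) + Φ(−δ − 2.576) = Φ(-0.326) + Φ(-4.826) = 0.3723 + 0.0000 = 0.3723.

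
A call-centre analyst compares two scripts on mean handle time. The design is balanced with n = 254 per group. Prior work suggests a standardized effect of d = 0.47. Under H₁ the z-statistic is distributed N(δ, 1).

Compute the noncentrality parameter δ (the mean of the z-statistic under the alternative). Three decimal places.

δ = d·√(n/2) = 0.47 × √(254/2) = 5.2966

δ ≈ 5.297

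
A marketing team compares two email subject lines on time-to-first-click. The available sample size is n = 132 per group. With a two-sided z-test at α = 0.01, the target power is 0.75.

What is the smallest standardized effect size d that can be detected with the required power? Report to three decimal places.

Need Φ(δ − 2.576) = 0.75, so δ = 2.576 + 0.674 = 3.250.
(Lower-tail contribution to power is negligible for δ > 0.)
δ = d·√(n/2) ⇒ d = δ/√(n/2) = 3.250/√(132/2) = 0.4001.

d ≈ 0.400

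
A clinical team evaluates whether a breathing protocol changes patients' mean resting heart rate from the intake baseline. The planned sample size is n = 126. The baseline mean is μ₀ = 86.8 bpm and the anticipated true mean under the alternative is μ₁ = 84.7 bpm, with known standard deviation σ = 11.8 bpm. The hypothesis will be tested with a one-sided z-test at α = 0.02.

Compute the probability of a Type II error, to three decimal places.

Standardized effect: d = |μ₁ − μ₀| / σ = |84.7 − 86.8| / 11.8 = 0.1780
Noncentrality parameter: δ = d·√n = 0.1780 × √126 = 1.9977
Critical value for a one-sided test at α = 0.02: z_α = 2.054.
Power = P(Z > 2.054 − δ) = Φ(-0.056) = 0.4776.
Type II error: β = 1 − power = 1 − 0.4776 = 0.5224.

β ≈ 0.522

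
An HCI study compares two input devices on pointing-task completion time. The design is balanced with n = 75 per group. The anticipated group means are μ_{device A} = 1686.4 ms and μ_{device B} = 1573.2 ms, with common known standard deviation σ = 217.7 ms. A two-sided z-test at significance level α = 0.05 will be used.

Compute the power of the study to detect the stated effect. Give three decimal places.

Power ≈ 0.890

Standardized effect: d = |μ_{device A} − μ_{device B}| / σ = |1686.4 − 1573.2| / 217.7 = 0.5200
Noncentrality parameter: δ = d·√(n/2) = 0.5200 × √(75/2) = 3.1842
Two-sided α = 0.05 → critical value z_{0.025} = 1.960.
Power = Φ(δ − 1.960) + Φ(−δ − 1.960) = Φ(1.224) + Φ(-5.144) = 0.8896 + 0.0000 = 0.8896.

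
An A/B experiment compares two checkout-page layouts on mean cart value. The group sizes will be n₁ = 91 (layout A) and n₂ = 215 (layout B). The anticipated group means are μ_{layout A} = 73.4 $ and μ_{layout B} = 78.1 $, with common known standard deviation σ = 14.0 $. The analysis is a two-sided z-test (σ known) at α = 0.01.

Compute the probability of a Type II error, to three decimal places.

Standardized effect: d = |μ_{layout A} − μ_{layout B}| / σ = |73.4 − 78.1| / 14.0 = 0.3357
Noncentrality parameter: δ = d / √(1/n₁ + 1/n₂) = 0.3357 / √(1/91 + 1/215) = 2.6844
Critical value for a two-sided test at α = 0.01: z_{α/2} = 2.576.
Power = Φ(δ − 2.576) + Φ(−δ − 2.576) = Φ(0.109) + Φ(-5.260) = 0.5432 + 0.0000 = 0.5432.
Type II error: β = 1 − power = 1 − 0.5432 = 0.4568.

β ≈ 0.457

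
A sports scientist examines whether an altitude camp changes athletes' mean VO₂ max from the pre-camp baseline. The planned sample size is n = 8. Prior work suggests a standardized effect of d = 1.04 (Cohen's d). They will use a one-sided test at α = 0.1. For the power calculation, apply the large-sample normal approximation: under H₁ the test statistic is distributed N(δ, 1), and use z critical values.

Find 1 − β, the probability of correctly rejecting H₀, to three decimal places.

Power ≈ 0.952

Noncentrality parameter: δ = d·√n = 1.04 × √8 = 2.9416
One-sided α = 0.1 → critical value z_{0.1} = 1.282.
Power = Φ(δ − 1.282) = Φ(1.660) = 0.9515.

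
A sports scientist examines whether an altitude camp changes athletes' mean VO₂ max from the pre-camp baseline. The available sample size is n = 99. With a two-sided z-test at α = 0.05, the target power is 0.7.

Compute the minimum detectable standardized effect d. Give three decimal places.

Required noncentrality: δ = z_{0.025} + z_{0.30} = 1.960 + 0.524 = 2.484.
(The second rejection-region term Φ(−δ − z_{α/2}) is negligible and dropped.)
δ = d·√n ⇒ d = δ/√n = 2.484/√99 = 0.2497.

d ≈ 0.250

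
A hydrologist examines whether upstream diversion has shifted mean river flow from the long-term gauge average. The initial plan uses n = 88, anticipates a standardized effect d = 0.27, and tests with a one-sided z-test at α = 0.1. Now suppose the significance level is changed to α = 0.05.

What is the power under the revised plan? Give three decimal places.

Power ≈ 0.813

δ = d·√n = 0.27 × √88 = 2.5328 (unchanged). New critical value: z_{0.05} = 1.645.
Revised power = P(Z > 1.645 − δ) = Φ(0.888) = 0.8127.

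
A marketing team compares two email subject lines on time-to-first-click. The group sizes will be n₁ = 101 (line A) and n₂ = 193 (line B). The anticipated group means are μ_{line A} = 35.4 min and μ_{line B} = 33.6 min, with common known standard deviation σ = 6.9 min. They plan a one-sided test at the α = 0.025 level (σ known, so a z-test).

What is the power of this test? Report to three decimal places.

Power ≈ 0.565

Standardized effect: d = |μ_{line A} − μ_{line B}| / σ = |35.4 − 33.6| / 6.9 = 0.2609
Noncentrality parameter: δ = d / √(1/n₁ + 1/n₂) = 0.2609 / √(1/101 + 1/193) = 2.1242
Critical value for a one-sided test at α = 0.025: z_α = 1.960.
Power = P(Z > 1.960 − δ) = Φ(0.164) = 0.5652.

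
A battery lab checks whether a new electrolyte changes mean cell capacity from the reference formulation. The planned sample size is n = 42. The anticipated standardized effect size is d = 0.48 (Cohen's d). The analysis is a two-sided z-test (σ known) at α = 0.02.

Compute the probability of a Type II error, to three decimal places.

β ≈ 0.216

Noncentrality parameter: δ = d·√n = 0.48 × √42 = 3.1108
Critical value for a two-sided test at α = 0.02: z_{α/2} = 2.326.
Power = Φ(δ − 2.326) + Φ(−δ − 2.326) = Φ(0.784) + Φ(-5.437) = 0.7836 + 0.0000 = 0.7836.
Type II error: β = 1 − power = 1 − 0.7836 = 0.2164.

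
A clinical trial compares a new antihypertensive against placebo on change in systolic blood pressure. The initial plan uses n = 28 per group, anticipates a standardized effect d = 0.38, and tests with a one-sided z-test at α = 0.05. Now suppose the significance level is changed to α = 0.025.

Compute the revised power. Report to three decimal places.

Power ≈ 0.295

δ = d·√(n/2) = 0.38 × √(28/2) = 1.4218 (unchanged). New critical value: z_{0.025} = 1.960.
Revised power = Φ(δ − 1.960) = Φ(-0.538) = 0.2952.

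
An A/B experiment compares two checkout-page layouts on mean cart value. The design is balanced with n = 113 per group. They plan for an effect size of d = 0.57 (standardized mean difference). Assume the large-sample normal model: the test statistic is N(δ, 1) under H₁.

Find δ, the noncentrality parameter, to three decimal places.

The noncentrality parameter scales effect size by the design's sample-size factor: δ = d·√(n/2) = 0.57 × √(113/2) = 4.2845

δ ≈ 4.284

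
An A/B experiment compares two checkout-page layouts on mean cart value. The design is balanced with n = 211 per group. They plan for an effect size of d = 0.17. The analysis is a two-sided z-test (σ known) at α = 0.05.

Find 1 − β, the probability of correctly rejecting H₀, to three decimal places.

Power ≈ 0.415

Noncentrality parameter: λ = d·√(n/2) = 0.17 × √(211/2) = 1.7461
Critical value for a two-sided test at α = 0.05: z_{α/2} = 1.960.
Power = Φ(λ − 1.960) + Φ(−λ − 1.960) = Φ(-0.214) + Φ(-3.706) = 0.4153 + 0.0001 = 0.4154.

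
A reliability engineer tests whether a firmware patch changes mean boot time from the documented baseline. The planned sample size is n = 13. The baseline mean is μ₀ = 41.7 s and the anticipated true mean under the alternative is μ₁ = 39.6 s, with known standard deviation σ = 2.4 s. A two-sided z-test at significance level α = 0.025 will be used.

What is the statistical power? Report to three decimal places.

Standardized effect: d = |μ₁ − μ₀| / σ = |39.6 − 41.7| / 2.4 = 0.8750
Noncentrality parameter: λ = d·√n = 0.8750 × √13 = 3.1549
Critical value for a two-sided test at α = 0.025: z_{α/2} = 2.241.
Power = Φ(λ − 2.241) + Φ(−λ − 2.241) = Φ(0.913) + Φ(-5.396) = 0.8195 + 0.0000 = 0.8195.

Power ≈ 0.819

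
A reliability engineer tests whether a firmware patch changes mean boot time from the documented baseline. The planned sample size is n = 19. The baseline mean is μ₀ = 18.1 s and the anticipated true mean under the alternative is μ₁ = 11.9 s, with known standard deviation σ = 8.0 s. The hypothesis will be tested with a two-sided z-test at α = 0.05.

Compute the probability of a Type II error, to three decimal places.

β ≈ 0.078

Standardized effect: d = |μ₁ − μ₀| / σ = |11.9 − 18.1| / 8.0 = 0.7750
Noncentrality parameter: δ = d·√n = 0.7750 × √19 = 3.3781
Critical value for a two-sided test at α = 0.05: z_{α/2} = 1.960.
Power = Φ(δ − 1.960) + Φ(−δ − 1.960) = Φ(1.418) + Φ(-5.338) = 0.9219 + 0.0000 = 0.9219.
Type II error: β = 1 − power = 1 − 0.9219 = 0.0781.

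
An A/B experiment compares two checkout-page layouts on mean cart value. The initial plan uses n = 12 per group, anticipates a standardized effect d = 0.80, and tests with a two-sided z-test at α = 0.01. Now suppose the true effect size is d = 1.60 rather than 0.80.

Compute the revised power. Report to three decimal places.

Power ≈ 0.910

With d = 1.60: δ = d·√(n/2) = 1.60 × √(12/2) = 3.9192. Critical value z_{0.005} = 2.576.
Revised power = Φ(δ − 2.576) + Φ(−δ − 2.576) = Φ(1.343) + Φ(-6.495) = 0.9104 + 0.0000 = 0.9104.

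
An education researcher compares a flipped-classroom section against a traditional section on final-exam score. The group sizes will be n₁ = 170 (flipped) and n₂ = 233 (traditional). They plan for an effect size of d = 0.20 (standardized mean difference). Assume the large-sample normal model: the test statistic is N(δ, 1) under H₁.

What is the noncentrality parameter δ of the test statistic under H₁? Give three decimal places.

δ ≈ 1.983

The noncentrality parameter scales effect size by the design's sample-size factor: δ = d / √(1/n₁ + 1/n₂) = 0.20 / √(1/170 + 1/233) = 1.9828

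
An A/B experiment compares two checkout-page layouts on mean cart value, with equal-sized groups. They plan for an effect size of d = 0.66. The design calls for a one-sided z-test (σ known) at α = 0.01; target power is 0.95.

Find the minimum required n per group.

n = 73 per group

For power 0.95 need Φ(δ − z_{0.01}) = 0.95, so δ = z_{0.01} + z_{0.05} = 2.326 + 1.645 = 3.971.
δ = d·√(n/2) ⇒ n = 2(δ/d)² = 2 × (3.971 / 0.66)² = 72.41.
Round up to the next whole unit.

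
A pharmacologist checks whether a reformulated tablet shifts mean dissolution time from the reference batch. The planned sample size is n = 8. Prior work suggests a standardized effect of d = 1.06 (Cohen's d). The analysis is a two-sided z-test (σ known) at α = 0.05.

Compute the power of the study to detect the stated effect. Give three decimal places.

Noncentrality parameter: δ = d·√n = 1.06 × √8 = 2.9981
Two-sided α = 0.05 → critical value z_{0.025} = 1.960.
Power = Φ(δ − 1.960) + Φ(−δ − 1.960) = Φ(1.038) + Φ(-4.958) = 0.8504 + 0.0000 = 0.8504.

Power ≈ 0.850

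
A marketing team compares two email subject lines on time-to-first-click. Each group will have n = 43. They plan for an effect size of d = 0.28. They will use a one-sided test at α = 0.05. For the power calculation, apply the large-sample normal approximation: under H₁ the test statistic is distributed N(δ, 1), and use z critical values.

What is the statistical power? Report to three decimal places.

Noncentrality parameter: δ = d·√(n/2) = 0.28 × √(43/2) = 1.2983
One-sided α = 0.05 → critical value z_{0.05} = 1.645.
Power = P(Z > 1.645 − δ) = Φ(-0.347) = 0.3645.

Power ≈ 0.364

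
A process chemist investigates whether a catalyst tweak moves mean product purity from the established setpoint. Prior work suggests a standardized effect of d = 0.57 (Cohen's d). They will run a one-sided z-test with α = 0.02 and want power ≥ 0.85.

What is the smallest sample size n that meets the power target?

n = 30

Set Φ(δ − 2.054) = 0.85; then δ − 2.054 = Φ⁻¹(0.85) = 1.036, giving δ = 3.090.
δ = d·√n ⇒ n = (δ/d)² = (3.090 / 0.57)² = 29.39.
Round up to the next whole unit.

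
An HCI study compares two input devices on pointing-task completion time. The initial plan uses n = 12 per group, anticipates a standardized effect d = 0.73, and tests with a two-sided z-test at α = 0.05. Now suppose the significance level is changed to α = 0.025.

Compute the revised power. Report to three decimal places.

δ = d·√(n/2) = 0.73 × √(12/2) = 1.7881 (unchanged). New critical value: z_{0.0125} = 2.241.
Revised power = Φ(δ − 2.241) + Φ(−δ − 2.241) = Φ(-0.453) + Φ(-4.030) = 0.3252 + 0.0000 = 0.3252.

Power ≈ 0.325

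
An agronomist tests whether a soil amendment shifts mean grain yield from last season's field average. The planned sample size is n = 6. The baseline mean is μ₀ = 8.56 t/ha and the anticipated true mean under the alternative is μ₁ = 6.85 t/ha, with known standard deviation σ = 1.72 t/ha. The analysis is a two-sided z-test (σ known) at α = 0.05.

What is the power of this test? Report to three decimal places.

Standardized effect: d = |μ₁ − μ₀| / σ = |6.85 − 8.56| / 1.72 = 0.9942
Noncentrality parameter: δ = d·√n = 0.9942 × √6 = 2.4352
Critical value for a two-sided test at α = 0.05: z_{α/2} = 1.960.
Power = Φ(δ − 1.960) + Φ(−δ − 1.960) = Φ(0.475) + Φ(-4.395) = 0.6827 + 0.0000 = 0.6827.

Power ≈ 0.683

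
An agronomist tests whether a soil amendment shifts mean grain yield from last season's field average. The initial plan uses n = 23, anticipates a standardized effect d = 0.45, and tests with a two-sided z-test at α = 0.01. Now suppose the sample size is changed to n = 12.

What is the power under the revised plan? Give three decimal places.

With n = 12: δ = d·√n = 0.45 × √12 = 1.5588. Critical value z_{0.005} = 2.576.
Revised power = Φ(δ − 2.576) + Φ(−δ − 2.576) = Φ(-1.017) + Φ(-4.135) = 0.1546 + 0.0000 = 0.1546.

Power ≈ 0.155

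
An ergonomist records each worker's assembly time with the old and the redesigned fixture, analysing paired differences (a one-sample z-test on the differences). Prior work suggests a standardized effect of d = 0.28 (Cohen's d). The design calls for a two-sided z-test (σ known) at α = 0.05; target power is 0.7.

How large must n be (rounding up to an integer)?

n = 79

Set Φ(δ − 1.960) = 0.7; then δ − 1.960 = Φ⁻¹(0.7) = 0.524, giving δ = 2.484.
(The Φ(−δ − z_{α/2}) term is vanishingly small for δ > 0 and is dropped in the standard sample-size formula.)
δ = d·√n ⇒ n = (δ/d)² = (2.484 / 0.28)² = 78.73.
Rounding up, n = 79.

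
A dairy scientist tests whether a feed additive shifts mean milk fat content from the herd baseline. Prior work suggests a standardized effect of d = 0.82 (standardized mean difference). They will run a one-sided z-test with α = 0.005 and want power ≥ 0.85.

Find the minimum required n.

n = 20

Set Φ(δ − 2.576) = 0.85; then δ − 2.576 = Φ⁻¹(0.85) = 1.036, giving δ = 3.612.
δ = d·√n ⇒ n = (δ/d)² = (3.612 / 0.82)² = 19.41.
Round up to the next whole unit.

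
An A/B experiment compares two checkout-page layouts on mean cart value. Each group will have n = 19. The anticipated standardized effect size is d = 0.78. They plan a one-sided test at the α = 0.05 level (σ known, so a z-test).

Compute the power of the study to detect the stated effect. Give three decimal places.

Noncentrality parameter: δ = d·√(n/2) = 0.78 × √(19/2) = 2.4041
Critical value for a one-sided test at α = 0.05: z_α = 1.645.
Power = P(Z > 1.645 − δ) = Φ(0.759) = 0.7762.

Power ≈ 0.776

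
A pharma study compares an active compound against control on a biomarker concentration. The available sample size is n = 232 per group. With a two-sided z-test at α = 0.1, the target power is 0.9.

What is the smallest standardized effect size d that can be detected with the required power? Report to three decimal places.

Need Φ(δ − 1.645) = 0.9, so δ = 1.645 + 1.282 = 2.926.
(Lower-tail contribution to power is negligible for δ > 0.)
δ = d·√(n/2) ⇒ d = δ/√(n/2) = 2.926/√(232/2) = 0.2717.

d ≈ 0.272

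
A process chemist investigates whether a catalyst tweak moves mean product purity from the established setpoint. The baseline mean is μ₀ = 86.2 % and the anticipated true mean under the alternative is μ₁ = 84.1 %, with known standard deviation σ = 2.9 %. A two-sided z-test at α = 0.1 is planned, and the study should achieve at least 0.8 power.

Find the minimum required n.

n = 12

Standardized effect: d = |μ₁ − μ₀| / σ = |84.1 − 86.2| / 2.9 = 0.7241
Set Φ(δ − 1.645) = 0.8; then δ − 1.645 = Φ⁻¹(0.8) = 0.842, giving δ = 2.486.
(Ignoring the negligible lower-tail rejection probability gives the usual closed-form inversion.)
δ = d·√n ⇒ n = (δ/d)² = (2.486 / 0.7241)² = 11.79.
Round up to the next whole unit.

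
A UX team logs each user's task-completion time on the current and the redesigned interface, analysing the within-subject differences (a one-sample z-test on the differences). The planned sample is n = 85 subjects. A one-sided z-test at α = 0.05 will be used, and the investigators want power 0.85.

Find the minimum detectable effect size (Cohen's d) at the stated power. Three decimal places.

Need Φ(δ − 1.645) = 0.85, so δ = 1.645 + 1.036 = 2.681.
δ = d·√n ⇒ d = δ/√n = 2.681/√85 = 0.2908.

d ≈ 0.291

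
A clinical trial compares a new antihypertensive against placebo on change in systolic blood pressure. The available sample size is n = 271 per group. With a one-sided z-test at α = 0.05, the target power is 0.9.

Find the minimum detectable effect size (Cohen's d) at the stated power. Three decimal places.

Need Φ(δ − 1.645) = 0.9, so δ = 1.645 + 1.282 = 2.926.
δ = d·√(n/2) ⇒ d = δ/√(n/2) = 2.926/√(271/2) = 0.2514.

d ≈ 0.251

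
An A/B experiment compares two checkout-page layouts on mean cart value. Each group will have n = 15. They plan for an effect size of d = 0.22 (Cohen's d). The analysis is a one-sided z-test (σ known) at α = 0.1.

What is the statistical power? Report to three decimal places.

Noncentrality parameter: δ = d·√(n/2) = 0.22 × √(15/2) = 0.6025
Critical value for a one-sided test at α = 0.1: z_α = 1.282.
Power = Φ(δ − 1.282) = Φ(-0.679) = 0.2486.

Power ≈ 0.249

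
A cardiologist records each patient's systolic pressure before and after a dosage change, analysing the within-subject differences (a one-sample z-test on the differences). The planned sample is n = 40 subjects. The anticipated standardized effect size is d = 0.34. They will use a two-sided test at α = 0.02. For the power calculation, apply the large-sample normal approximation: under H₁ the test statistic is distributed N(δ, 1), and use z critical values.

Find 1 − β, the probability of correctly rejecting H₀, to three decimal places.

Noncentrality parameter: δ = d·√n = 0.34 × √40 = 2.1503
Two-sided α = 0.02 → critical value z_{0.01} = 2.326.
Power = Φ(δ − 2.326) + Φ(−δ − 2.326) = Φ(-0.176) + Φ(-4.477) = 0.4301 + 0.0000 = 0.4302.

Power ≈ 0.430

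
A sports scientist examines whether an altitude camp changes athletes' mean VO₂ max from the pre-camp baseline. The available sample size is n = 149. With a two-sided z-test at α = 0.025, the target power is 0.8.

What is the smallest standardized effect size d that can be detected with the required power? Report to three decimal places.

Need Φ(δ − 2.241) = 0.8, so δ = 2.241 + 0.842 = 3.083.
(Lower-tail contribution to power is negligible for δ > 0.)
δ = d·√n ⇒ d = δ/√n = 3.083/√149 = 0.2526.

d ≈ 0.253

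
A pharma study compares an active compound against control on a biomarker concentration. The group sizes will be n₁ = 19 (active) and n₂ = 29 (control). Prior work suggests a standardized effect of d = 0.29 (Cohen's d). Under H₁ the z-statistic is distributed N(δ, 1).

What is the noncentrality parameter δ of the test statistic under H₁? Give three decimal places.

δ ≈ 0.983

The noncentrality parameter scales effect size by the design's sample-size factor: δ = d / √(1/n₁ + 1/n₂) = 0.29 / √(1/19 + 1/29) = 0.9825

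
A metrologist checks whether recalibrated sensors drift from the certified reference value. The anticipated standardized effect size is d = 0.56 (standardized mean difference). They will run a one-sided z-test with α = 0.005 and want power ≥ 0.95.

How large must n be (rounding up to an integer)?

For power 0.95 need Φ(δ − z_{0.005}) = 0.95, so δ = z_{0.005} + z_{0.05} = 2.576 + 1.645 = 4.221.
δ = d·√n ⇒ n = (δ/d)² = (4.221 / 0.56)² = 56.81.
Rounding up, n = 57.

n = 57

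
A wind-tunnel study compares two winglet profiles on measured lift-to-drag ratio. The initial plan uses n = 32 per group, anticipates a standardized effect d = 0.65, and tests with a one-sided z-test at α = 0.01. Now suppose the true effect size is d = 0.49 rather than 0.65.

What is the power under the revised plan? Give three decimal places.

Power ≈ 0.357

With d = 0.49: δ = d·√(n/2) = 0.49 × √(32/2) = 1.9600. Critical value z_{0.01} = 2.326.
Revised power = Φ(δ − 2.326) = Φ(-0.366) = 0.3571.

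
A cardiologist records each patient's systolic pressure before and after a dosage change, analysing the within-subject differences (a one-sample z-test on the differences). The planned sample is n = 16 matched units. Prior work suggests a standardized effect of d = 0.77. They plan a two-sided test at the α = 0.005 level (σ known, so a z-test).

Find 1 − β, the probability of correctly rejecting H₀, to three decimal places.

Power ≈ 0.608

Noncentrality parameter: δ = d·√n = 0.77 × √16 = 3.0800
Two-sided α = 0.005 → critical value z_{0.0025} = 2.807.
Power = Φ(δ − 2.807) + Φ(−δ − 2.807) = Φ(0.273) + Φ(-5.887) = 0.6076 + 0.0000 = 0.6076.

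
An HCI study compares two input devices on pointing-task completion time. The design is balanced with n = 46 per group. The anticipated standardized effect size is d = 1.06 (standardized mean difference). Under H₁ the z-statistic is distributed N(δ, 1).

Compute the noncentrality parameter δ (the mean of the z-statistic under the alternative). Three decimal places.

δ = d·√(n/2) = 1.06 × √(46/2) = 5.0836

δ ≈ 5.084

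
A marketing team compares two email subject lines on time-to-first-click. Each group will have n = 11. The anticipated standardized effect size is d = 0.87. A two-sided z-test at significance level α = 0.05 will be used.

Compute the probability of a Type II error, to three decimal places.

β ≈ 0.468

Noncentrality parameter: λ = d·√(n/2) = 0.87 × √(11/2) = 2.0403
Critical value for a two-sided test at α = 0.05: z_{α/2} = 1.960.
Power = Φ(λ − 1.960) + Φ(−λ − 1.960) = Φ(0.080) + Φ(-4.000) = 0.5320 + 0.0000 = 0.5321.
Type II error: β = 1 − power = 1 − 0.5321 = 0.4679.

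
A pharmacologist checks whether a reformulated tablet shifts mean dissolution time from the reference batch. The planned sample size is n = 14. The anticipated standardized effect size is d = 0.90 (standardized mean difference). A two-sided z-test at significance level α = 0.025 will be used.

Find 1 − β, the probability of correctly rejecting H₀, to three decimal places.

Power ≈ 0.870

Noncentrality parameter: δ = d·√n = 0.90 × √14 = 3.3675
Two-sided α = 0.025 → critical value z_{0.0125} = 2.241.
Power = Φ(δ − 2.241) + Φ(−δ − 2.241) = Φ(1.126) + Φ(-5.609) = 0.8699 + 0.0000 = 0.8699.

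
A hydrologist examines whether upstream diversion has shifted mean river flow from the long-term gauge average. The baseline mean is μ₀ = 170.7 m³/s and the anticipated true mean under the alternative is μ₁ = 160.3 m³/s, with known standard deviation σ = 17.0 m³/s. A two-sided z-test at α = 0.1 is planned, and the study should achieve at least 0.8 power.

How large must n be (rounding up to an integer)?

n = 17

Standardized effect: d = |μ₁ − μ₀| / σ = |160.3 − 170.7| / 17.0 = 0.6118
Set Φ(δ − 1.645) = 0.8; then δ − 1.645 = Φ⁻¹(0.8) = 0.842, giving δ = 2.486.
(The Φ(−δ − z_{α/2}) term is vanishingly small for δ > 0 and is dropped in the standard sample-size formula.)
δ = d·√n ⇒ n = (δ/d)² = (2.486 / 0.6118)² = 16.52.
Rounding up, n = 17.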